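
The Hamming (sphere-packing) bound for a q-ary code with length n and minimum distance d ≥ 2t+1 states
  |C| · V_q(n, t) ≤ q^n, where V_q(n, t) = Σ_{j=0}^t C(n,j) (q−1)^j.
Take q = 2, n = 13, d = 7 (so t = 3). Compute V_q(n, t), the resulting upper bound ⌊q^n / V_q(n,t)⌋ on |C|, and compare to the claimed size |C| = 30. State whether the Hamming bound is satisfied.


V_q(n, t) = 378, q^n = 8192, Hamming bound = 21, |C| = 30 > bound (violated).

Step 1: Compute V_q(n, t) = Σ_{j=0}^3 C(n, j) (q−1)^j.
  j = 0: C(13,0)·(1)^0 = 1·1 = 1.
  j = 1: C(13,1)·(1)^1 = 13·1 = 13.
  j = 2: C(13,2)·(1)^2 = 78·1 = 78.
  j = 3: C(13,3)·(1)^3 = 286·1 = 286.
  V_q(n, t) = 1 + 13 + 78 + 286 = 378.
Step 2: q^n = 2^13 = 8192.
Step 3: Hamming bound ⌊q^n / V_q(n,t)⌋ = ⌊8192/378⌋ = 21.
Step 4: Compare |C| = 30 to 21: violated.
The claimed |C| lies above the Hamming bound, so no 2-ary code of length 13 with d ≥ 7 can have 30 codewords.


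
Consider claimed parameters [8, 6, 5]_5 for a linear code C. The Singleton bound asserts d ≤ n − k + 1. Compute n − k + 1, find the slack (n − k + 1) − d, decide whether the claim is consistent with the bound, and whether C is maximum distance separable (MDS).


Singleton RHS = n − k + 1 = 3, slack = -2, bound violated (no such code; not MDS).

Singleton bound: d ≤ n − k + 1.
Here n = 8, k = 6, so n − k + 1 = 3.
Given d = 5, check d ≤ 3: NO.
Slack = (n − k + 1) − d = -2.
The slack is negative: d = 5 exceeds n − k + 1 = 3 by 2, so the Singleton bound is violated and no linear [8, 6, 5]_5 code can exist. In particular it is not MDS (MDS requires d = n − k + 1 exactly).
Description: the claimed parameters are [8, 6, 5]_5; such a code would be impossible (violates the Singleton bound).


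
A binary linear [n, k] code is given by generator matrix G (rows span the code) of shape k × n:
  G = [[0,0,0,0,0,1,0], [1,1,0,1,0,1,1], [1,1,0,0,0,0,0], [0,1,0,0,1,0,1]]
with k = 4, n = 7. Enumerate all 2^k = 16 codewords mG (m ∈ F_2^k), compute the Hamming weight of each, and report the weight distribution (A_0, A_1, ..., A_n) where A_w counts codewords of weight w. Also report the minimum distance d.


Weight distribution: A_0 = 1, A_1 = 1, A_2 = 2, A_3 = 6, A_4 = 5, A_5 = 1. Minimum distance d = 1.

Enumerate all 2^4 = 16 messages m ∈ F_2^4.
For each, compute codeword c = mG in F_2^7, then tally its weight.
  m = 0000 → c = 0000000, weight = 0.
  m = 1000 → c = 0000010, weight = 1.
  m = 0100 → c = 1101011, weight = 5.
  m = 1100 → c = 1101001, weight = 4.
  m = 0010 → c = 1100000, weight = 2.
  m = 1010 → c = 1100010, weight = 3.
  m = 0110 → c = 0001011, weight = 3.
  m = 1110 → c = 0001001, weight = 2.
  m = 0001 → c = 0100101, weight = 3.
  m = 1001 → c = 0100111, weight = 4.
  m = 0101 → c = 1001110, weight = 4.
  m = 1101 → c = 1001100, weight = 3.
  m = 0011 → c = 1000101, weight = 3.
  m = 1011 → c = 1000111, weight = 4.
  m = 0111 → c = 0101110, weight = 4.
  m = 1111 → c = 0101100, weight = 3.
Tally weights:
  weight 0: 1 codewords.
  weight 1: 1 codewords.
  weight 2: 2 codewords.
  weight 3: 6 codewords.
  weight 4: 5 codewords.
  weight 5: 1 codewords.
Minimum distance d = smallest w > 0 with A_w > 0 = 1.
Sanity: Σ A_w = 16 = 2^4 = 16 ✓.


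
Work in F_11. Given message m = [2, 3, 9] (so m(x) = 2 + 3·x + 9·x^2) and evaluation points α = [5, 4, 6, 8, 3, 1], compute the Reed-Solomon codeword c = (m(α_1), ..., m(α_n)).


c = [0, 4, 3, 8, 4, 3]

Message polynomial: m(x) = 2 + 3·x + 9·x^2 (mod 11).
For each evaluation point α_i, compute m(α_i) mod 11:
  α_1 = 5: Horner steps 9 → 4 → 0, so m(5) = 0.
  α_2 = 4: Horner steps 9 → 6 → 4, so m(4) = 4.
  α_3 = 6: Horner steps 9 → 2 → 3, so m(6) = 3.
  α_4 = 8: Horner steps 9 → 9 → 8, so m(8) = 8.
  α_5 = 3: Horner steps 9 → 8 → 4, so m(3) = 4.
  α_6 = 1: Horner steps 9 → 1 → 3, so m(1) = 3.
Codeword c = [0, 4, 3, 8, 4, 3] ∈ F_11^6.


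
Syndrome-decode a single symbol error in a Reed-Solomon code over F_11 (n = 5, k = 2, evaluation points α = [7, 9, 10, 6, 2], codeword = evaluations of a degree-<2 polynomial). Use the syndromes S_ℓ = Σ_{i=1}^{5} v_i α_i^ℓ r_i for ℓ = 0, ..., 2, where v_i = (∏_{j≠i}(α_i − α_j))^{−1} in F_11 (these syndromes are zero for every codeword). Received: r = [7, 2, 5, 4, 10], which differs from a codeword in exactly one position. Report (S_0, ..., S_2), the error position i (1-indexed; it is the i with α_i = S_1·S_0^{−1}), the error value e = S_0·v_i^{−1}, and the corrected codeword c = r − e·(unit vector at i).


S = (2, 4, 8), error at position 5, error magnitude e = 7, c = [7, 2, 5, 4, 3].

Step 1: column multipliers v_i = (∏_{j≠i}(α_i − α_j))^{−1} mod 11.
  i = 1 (α = 7): (7−9)(7−10)(7−6)(7−2) = (−2)·(−3)·1·5 = 30 ≡ 8, so v_1 = 8^{−1} = 7 (mod 11).
  i = 2 (α = 9): (9−7)(9−10)(9−6)(9−2) = 2·(−1)·3·7 = −42 ≡ 2, so v_2 = 2^{−1} = 6 (mod 11).
  i = 3 (α = 10): (10−7)(10−9)(10−6)(10−2) = 3·1·4·8 = 96 ≡ 8, so v_3 = 8^{−1} = 7 (mod 11).
  i = 4 (α = 6): (6−7)(6−9)(6−10)(6−2) = (−1)·(−3)·(−4)·4 = −48 ≡ 7, so v_4 = 7^{−1} = 8 (mod 11).
  i = 5 (α = 2): (2−7)(2−9)(2−10)(2−6) = (−5)·(−7)·(−8)·(−4) = 1120 ≡ 9, so v_5 = 9^{−1} = 5 (mod 11).
  v = [7, 6, 7, 8, 5].
Step 2: syndromes of r = [7, 2, 5, 4, 10] (all sums mod 11).
  S_0 = Σ v_i r_i = 7·7 + 6·2 + 7·5 + 8·4 + 5·10 = 178 ≡ 2.
  S_1 = Σ v_i α_i r_i = 7·7·7 + 6·9·2 + 7·10·5 + 8·6·4 + 5·2·10 = 1093 ≡ 4.
  α_i^2 mod 11 = [5, 4, 1, 3, 4].
  S_2 = Σ v_i α_i^2 r_i = 7·5·7 + 6·4·2 + 7·1·5 + 8·3·4 + 5·4·10 = 624 ≡ 8.
  S = (2, 4, 8) ≠ 0, so r is not a codeword (an error is present).
Step 3: locate the error. For a single error e at position i, S_ℓ = v_i·e·α_i^ℓ, so α_err = S_1/S_0.
  S_0^{−1} = 2^{−1} = 6 (mod 11), so α_err = 4·6 = 24 ≡ 2 = α_5. Error position i = 5.
  Consistency check: S_2/S_1 = 8·3 = 24 ≡ 2 = α_err ✓ (single-error assumption holds).
Step 4: error magnitude e = S_0/v_5 = S_0·∏_{j≠5}(α_5 − α_j) = 2·9 = 18 ≡ 7 (mod 11).
Step 5: correct position 5: c_5 = r_5 − e = 10 − 7 ≡ 3 (mod 11). Hence c = [7, 2, 5, 4, 3].
  Check: interpolating c through the α_i gives m(x) = 8 + 3·x (degree < 2) with m(α_i) = c_i for every i, so c is indeed a codeword.


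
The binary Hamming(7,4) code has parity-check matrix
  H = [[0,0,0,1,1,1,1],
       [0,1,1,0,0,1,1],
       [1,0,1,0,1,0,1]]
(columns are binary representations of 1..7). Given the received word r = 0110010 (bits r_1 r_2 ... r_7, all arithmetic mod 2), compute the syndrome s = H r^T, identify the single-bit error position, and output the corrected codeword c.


s = (1, 1, 1)^T, error position = 7, corrected codeword c = 0110011

Compute s = H r^T mod 2 one row at a time:
  s_1 = 0 + 0 + 1 + 0 = 1 ≡ 1 (mod 2).
  s_2 = 1 + 1 + 1 + 0 = 3 ≡ 1 (mod 2).
  s_3 = 0 + 1 + 0 + 0 = 1 ≡ 1 (mod 2).
s = (1, 1, 1)^T — this equals column 7 of H (binary 111), so error is at position 7.
Correct: flip bit 7 of r = 0110010 to get c = 0110011.


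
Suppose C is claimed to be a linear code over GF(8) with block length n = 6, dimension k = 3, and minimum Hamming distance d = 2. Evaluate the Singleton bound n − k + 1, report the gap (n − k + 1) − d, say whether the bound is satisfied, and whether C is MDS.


Singleton RHS = n − k + 1 = 4, slack = 2, bound satisfied, not MDS.

Singleton bound: d ≤ n − k + 1.
Here n = 6, k = 3, so n − k + 1 = 4.
Given d = 2, check d ≤ 4: YES.
Slack = (n − k + 1) − d = 2.
The code is NOT MDS (slack = 2 > 0).
Description: the claimed parameters are [6, 3, 2]_8; such a code would be non-MDS.


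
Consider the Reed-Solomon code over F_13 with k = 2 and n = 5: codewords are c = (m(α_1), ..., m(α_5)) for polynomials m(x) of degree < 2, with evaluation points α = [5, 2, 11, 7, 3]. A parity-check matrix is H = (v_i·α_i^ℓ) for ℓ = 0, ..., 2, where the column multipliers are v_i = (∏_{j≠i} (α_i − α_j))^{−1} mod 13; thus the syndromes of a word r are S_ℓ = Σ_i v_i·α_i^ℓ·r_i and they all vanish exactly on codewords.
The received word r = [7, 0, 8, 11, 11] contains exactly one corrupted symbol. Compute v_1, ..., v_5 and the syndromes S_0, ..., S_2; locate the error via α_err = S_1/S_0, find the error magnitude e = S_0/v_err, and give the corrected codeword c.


S = (11, 12, 6), error at position 4, error magnitude e = 8, c = [7, 0, 8, 3, 11].

Step 1: column multipliers v_i = (∏_{j≠i}(α_i − α_j))^{−1} mod 13.
  i = 1 (α = 5): (5−2)(5−11)(5−7)(5−3) = 3·(−6)·(−2)·2 = 72 ≡ 7, so v_1 = 7^{−1} = 2 (mod 13).
  i = 2 (α = 2): (2−5)(2−11)(2−7)(2−3) = (−3)·(−9)·(−5)·(−1) = 135 ≡ 5, so v_2 = 5^{−1} = 8 (mod 13).
  i = 3 (α = 11): (11−5)(11−2)(11−7)(11−3) = 6·9·4·8 = 1728 ≡ 12, so v_3 = 12^{−1} = 12 (mod 13).
  i = 4 (α = 7): (7−5)(7−2)(7−11)(7−3) = 2·5·(−4)·4 = −160 ≡ 9, so v_4 = 9^{−1} = 3 (mod 13).
  i = 5 (α = 3): (3−5)(3−2)(3−11)(3−7) = (−2)·1·(−8)·(−4) = −64 ≡ 1, so v_5 = 1^{−1} = 1 (mod 13).
  v = [2, 8, 12, 3, 1].
Step 2: syndromes of r = [7, 0, 8, 11, 11] (all sums mod 13).
  S_0 = Σ v_i r_i = 2·7 + 8·0 + 12·8 + 3·11 + 1·11 = 154 ≡ 11.
  S_1 = Σ v_i α_i r_i = 2·5·7 + 8·2·0 + 12·11·8 + 3·7·11 + 1·3·11 = 1390 ≡ 12.
  α_i^2 mod 13 = [12, 4, 4, 10, 9].
  S_2 = Σ v_i α_i^2 r_i = 2·12·7 + 8·4·0 + 12·4·8 + 3·10·11 + 1·9·11 = 981 ≡ 6.
  S = (11, 12, 6) ≠ 0, so r is not a codeword (an error is present).
Step 3: locate the error. For a single error e at position i, S_ℓ = v_i·e·α_i^ℓ, so α_err = S_1/S_0.
  S_0^{−1} = 11^{−1} = 6 (mod 13), so α_err = 12·6 = 72 ≡ 7 = α_4. Error position i = 4.
  Consistency check: S_2/S_1 = 6·12 = 72 ≡ 7 = α_err ✓ (single-error assumption holds).
Step 4: error magnitude e = S_0/v_4 = S_0·∏_{j≠4}(α_4 − α_j) = 11·9 = 99 ≡ 8 (mod 13).
Step 5: correct position 4: c_4 = r_4 − e = 11 − 8 ≡ 3 (mod 13). Hence c = [7, 0, 8, 3, 11].
  Check: interpolating c through the α_i gives m(x) = 4 + 11·x (degree < 2) with m(α_i) = c_i for every i, so c is indeed a codeword.


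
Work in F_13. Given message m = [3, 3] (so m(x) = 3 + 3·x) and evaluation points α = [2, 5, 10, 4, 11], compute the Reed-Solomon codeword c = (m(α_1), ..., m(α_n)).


c = [9, 5, 7, 2, 10]

Message polynomial: m(x) = 3 + 3·x (mod 13).
For each evaluation point α_i, compute m(α_i) mod 13:
  α_1 = 2: Horner steps 3 → 9, so m(2) = 9.
  α_2 = 5: Horner steps 3 → 5, so m(5) = 5.
  α_3 = 10: Horner steps 3 → 7, so m(10) = 7.
  α_4 = 4: Horner steps 3 → 2, so m(4) = 2.
  α_5 = 11: Horner steps 3 → 10, so m(11) = 10.
Codeword c = [9, 5, 7, 2, 10] ∈ F_13^5.


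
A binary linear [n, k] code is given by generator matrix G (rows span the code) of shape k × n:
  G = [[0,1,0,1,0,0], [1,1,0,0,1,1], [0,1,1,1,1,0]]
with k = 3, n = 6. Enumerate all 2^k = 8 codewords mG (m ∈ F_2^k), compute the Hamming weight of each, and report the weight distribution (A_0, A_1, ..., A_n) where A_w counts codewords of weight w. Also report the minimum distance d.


Weight distribution: A_0 = 1, A_2 = 2, A_4 = 5. Minimum distance d = 2.

Enumerate all 2^3 = 8 messages m ∈ F_2^3.
For each, compute codeword c = mG in F_2^6, then tally its weight.
  m = 000 → c = 000000, weight = 0.
  m = 100 → c = 010100, weight = 2.
  m = 010 → c = 110011, weight = 4.
  m = 110 → c = 100111, weight = 4.
  m = 001 → c = 011110, weight = 4.
  m = 101 → c = 001010, weight = 2.
  m = 011 → c = 101101, weight = 4.
  m = 111 → c = 111001, weight = 4.
Tally weights:
  weight 0: 1 codewords.
  weight 2: 2 codewords.
  weight 4: 5 codewords.
Minimum distance d = smallest w > 0 with A_w > 0 = 2.
Sanity: Σ A_w = 8 = 2^3 = 8 ✓.


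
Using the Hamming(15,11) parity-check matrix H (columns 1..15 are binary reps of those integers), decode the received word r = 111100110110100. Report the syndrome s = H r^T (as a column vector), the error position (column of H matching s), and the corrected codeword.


s = (0, 1, 1, 1)^T, error position = 7, corrected codeword c = 111100010110100

Compute s = H r^T mod 2 one row at a time:
  s_1 = 1 + 0 + 1 + 1 + 0 + 1 + 0 + 0 = 4 ≡ 0 (mod 2).
  s_2 = 1 + 0 + 0 + 1 + 0 + 1 + 0 + 0 = 3 ≡ 1 (mod 2).
  s_3 = 1 + 1 + 0 + 1 + 1 + 1 + 0 + 0 = 5 ≡ 1 (mod 2).
  s_4 = 1 + 1 + 0 + 1 + 0 + 1 + 1 + 0 = 5 ≡ 1 (mod 2).
s = (0, 1, 1, 1)^T — this equals column 7 of H (binary 0111), so error is at position 7.
Correct: flip bit 7 of r = 111100110110100 to get c = 111100010110100.


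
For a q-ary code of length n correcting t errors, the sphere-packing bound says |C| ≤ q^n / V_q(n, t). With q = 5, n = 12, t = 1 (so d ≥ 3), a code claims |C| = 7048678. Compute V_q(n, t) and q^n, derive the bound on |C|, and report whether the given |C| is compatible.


V_q(n, t) = 49, q^n = 244140625, Hamming bound = 4982461, |C| = 7048678 > bound (violated).

Step 1: Compute V_q(n, t) = Σ_{j=0}^1 C(n, j) (q−1)^j.
  j = 0: C(12,0)·(4)^0 = 1·1 = 1.
  j = 1: C(12,1)·(4)^1 = 12·4 = 48.
  V_q(n, t) = 1 + 48 = 49.
Step 2: q^n = 5^12 = 244140625.
Step 3: Hamming bound ⌊q^n / V_q(n,t)⌋ = ⌊244140625/49⌋ = 4982461.
Step 4: Compare |C| = 7048678 to 4982461: violated.
The claimed |C| lies above the Hamming bound, so no 5-ary code of length 12 with d ≥ 3 can have 7048678 codewords.


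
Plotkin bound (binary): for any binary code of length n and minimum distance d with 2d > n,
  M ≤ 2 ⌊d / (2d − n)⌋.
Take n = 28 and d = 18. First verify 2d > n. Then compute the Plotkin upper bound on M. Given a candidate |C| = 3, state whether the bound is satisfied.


Plotkin bound M ≤ 4; given |C| = 3 ≤ bound (satisfied).

Check applicability: 2d = 36, n = 28.
2d − n = 8 > 0, so Plotkin applies.
Compute d/(2d−n) = 18/8 ≈ 2.2500.
⌊d/(2d−n)⌋ = 2.
Plotkin bound: M ≤ 2·2 = 4.
Given |C| = 3, check: satisfied.
This |C| is below the Plotkin bound.


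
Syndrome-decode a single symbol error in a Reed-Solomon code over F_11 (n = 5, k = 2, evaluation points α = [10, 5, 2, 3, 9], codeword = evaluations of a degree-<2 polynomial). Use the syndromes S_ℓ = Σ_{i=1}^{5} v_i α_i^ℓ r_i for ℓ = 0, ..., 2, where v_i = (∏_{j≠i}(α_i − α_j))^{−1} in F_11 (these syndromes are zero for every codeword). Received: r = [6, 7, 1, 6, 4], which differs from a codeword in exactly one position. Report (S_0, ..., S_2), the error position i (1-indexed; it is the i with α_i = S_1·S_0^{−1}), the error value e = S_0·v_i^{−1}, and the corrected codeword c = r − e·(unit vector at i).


S = (9, 5, 4), error at position 4, error magnitude e = 3, c = [6, 7, 1, 3, 4].

Step 1: column multipliers v_i = (∏_{j≠i}(α_i − α_j))^{−1} mod 11.
  i = 1 (α = 10): (10−5)(10−2)(10−3)(10−9) = 5·8·7·1 = 280 ≡ 5, so v_1 = 5^{−1} = 9 (mod 11).
  i = 2 (α = 5): (5−10)(5−2)(5−3)(5−9) = (−5)·3·2·(−4) = 120 ≡ 10, so v_2 = 10^{−1} = 10 (mod 11).
  i = 3 (α = 2): (2−10)(2−5)(2−3)(2−9) = (−8)·(−3)·(−1)·(−7) = 168 ≡ 3, so v_3 = 3^{−1} = 4 (mod 11).
  i = 4 (α = 3): (3−10)(3−5)(3−2)(3−9) = (−7)·(−2)·1·(−6) = −84 ≡ 4, so v_4 = 4^{−1} = 3 (mod 11).
  i = 5 (α = 9): (9−10)(9−5)(9−2)(9−3) = (−1)·4·7·6 = −168 ≡ 8, so v_5 = 8^{−1} = 7 (mod 11).
  v = [9, 10, 4, 3, 7].
Step 2: syndromes of r = [6, 7, 1, 6, 4] (all sums mod 11).
  S_0 = Σ v_i r_i = 9·6 + 10·7 + 4·1 + 3·6 + 7·4 = 174 ≡ 9.
  S_1 = Σ v_i α_i r_i = 9·10·6 + 10·5·7 + 4·2·1 + 3·3·6 + 7·9·4 = 1204 ≡ 5.
  α_i^2 mod 11 = [1, 3, 4, 9, 4].
  S_2 = Σ v_i α_i^2 r_i = 9·1·6 + 10·3·7 + 4·4·1 + 3·9·6 + 7·4·4 = 554 ≡ 4.
  S = (9, 5, 4) ≠ 0, so r is not a codeword (an error is present).
Step 3: locate the error. For a single error e at position i, S_ℓ = v_i·e·α_i^ℓ, so α_err = S_1/S_0.
  S_0^{−1} = 9^{−1} = 5 (mod 11), so α_err = 5·5 = 25 ≡ 3 = α_4. Error position i = 4.
  Consistency check: S_2/S_1 = 4·9 = 36 ≡ 3 = α_err ✓ (single-error assumption holds).
Step 4: error magnitude e = S_0/v_4 = S_0·∏_{j≠4}(α_4 − α_j) = 9·4 = 36 ≡ 3 (mod 11).
Step 5: correct position 4: c_4 = r_4 − e = 6 − 3 ≡ 3 (mod 11). Hence c = [6, 7, 1, 3, 4].
  Check: interpolating c through the α_i gives m(x) = 8 + 2·x (degree < 2) with m(α_i) = c_i for every i, so c is indeed a codeword.


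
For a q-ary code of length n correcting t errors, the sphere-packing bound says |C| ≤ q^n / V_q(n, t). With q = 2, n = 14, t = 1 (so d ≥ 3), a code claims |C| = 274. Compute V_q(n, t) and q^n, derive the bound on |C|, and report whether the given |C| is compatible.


V_q(n, t) = 15, q^n = 16384, Hamming bound = 1092, |C| = 274 ≤ bound (satisfied).

Step 1: Compute V_q(n, t) = Σ_{j=0}^1 C(n, j) (q−1)^j.
  j = 0: C(14,0)·(1)^0 = 1·1 = 1.
  j = 1: C(14,1)·(1)^1 = 14·1 = 14.
  V_q(n, t) = 1 + 14 = 15.
Step 2: q^n = 2^14 = 16384.
Step 3: Hamming bound ⌊q^n / V_q(n,t)⌋ = ⌊16384/15⌋ = 1092.
Step 4: Compare |C| = 274 to 1092: satisfied.
The claimed |C| lies below the Hamming bound.


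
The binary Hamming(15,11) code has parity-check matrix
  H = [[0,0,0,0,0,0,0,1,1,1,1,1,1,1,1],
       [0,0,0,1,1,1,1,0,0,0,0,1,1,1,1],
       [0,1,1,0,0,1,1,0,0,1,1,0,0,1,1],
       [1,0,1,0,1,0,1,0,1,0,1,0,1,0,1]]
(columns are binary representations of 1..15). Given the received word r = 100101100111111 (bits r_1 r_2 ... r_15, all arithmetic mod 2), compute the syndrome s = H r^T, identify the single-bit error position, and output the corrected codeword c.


s = (0, 1, 0, 1)^T, error position = 5, corrected codeword c = 100111100111111

Compute s = H r^T mod 2 one row at a time:
  s_1 = 0 + 0 + 1 + 1 + 1 + 1 + 1 + 1 = 6 ≡ 0 (mod 2).
  s_2 = 1 + 0 + 1 + 1 + 1 + 1 + 1 + 1 = 7 ≡ 1 (mod 2).
  s_3 = 0 + 0 + 1 + 1 + 1 + 1 + 1 + 1 = 6 ≡ 0 (mod 2).
  s_4 = 1 + 0 + 0 + 1 + 0 + 1 + 1 + 1 = 5 ≡ 1 (mod 2).
s = (0, 1, 0, 1)^T — this equals column 5 of H (binary 0101), so error is at position 5.
Correct: flip bit 5 of r = 100101100111111 to get c = 100111100111111.


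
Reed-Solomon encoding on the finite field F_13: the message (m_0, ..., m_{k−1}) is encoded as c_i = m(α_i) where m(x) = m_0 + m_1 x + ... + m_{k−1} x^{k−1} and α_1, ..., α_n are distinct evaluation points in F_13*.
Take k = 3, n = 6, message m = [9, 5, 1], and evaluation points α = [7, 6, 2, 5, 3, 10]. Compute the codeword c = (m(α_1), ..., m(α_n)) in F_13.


c = [2, 10, 10, 7, 7, 3]

Message polynomial: m(x) = 9 + 5·x + 1·x^2 (mod 13).
For each evaluation point α_i, compute m(α_i) mod 13:
  α_1 = 7: Horner steps 1 → 12 → 2, so m(7) = 2.
  α_2 = 6: Horner steps 1 → 11 → 10, so m(6) = 10.
  α_3 = 2: Horner steps 1 → 7 → 10, so m(2) = 10.
  α_4 = 5: Horner steps 1 → 10 → 7, so m(5) = 7.
  α_5 = 3: Horner steps 1 → 8 → 7, so m(3) = 7.
  α_6 = 10: Horner steps 1 → 2 → 3, so m(10) = 3.
Codeword c = [2, 10, 10, 7, 7, 3] ∈ F_13^6.


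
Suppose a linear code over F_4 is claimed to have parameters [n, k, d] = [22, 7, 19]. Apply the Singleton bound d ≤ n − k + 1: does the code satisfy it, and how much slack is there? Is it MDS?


Singleton RHS = n − k + 1 = 16, slack = -3, bound violated (no such code; not MDS).

Singleton bound: d ≤ n − k + 1.
Here n = 22, k = 7, so n − k + 1 = 16.
Given d = 19, check d ≤ 16: NO.
Slack = (n − k + 1) − d = -3.
The slack is negative: d = 19 exceeds n − k + 1 = 16 by 3, so the Singleton bound is violated and no linear [22, 7, 19]_4 code can exist. In particular it is not MDS (MDS requires d = n − k + 1 exactly).
Description: the claimed parameters are [22, 7, 19]_4; such a code would be impossible (violates the Singleton bound).


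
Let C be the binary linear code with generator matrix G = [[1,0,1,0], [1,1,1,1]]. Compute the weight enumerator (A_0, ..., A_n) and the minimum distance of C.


Weight distribution: A_0 = 1, A_2 = 2, A_4 = 1. Minimum distance d = 2.

Enumerate all 2^2 = 4 messages m ∈ F_2^2.
For each, compute codeword c = mG in F_2^4, then tally its weight.
  m = 00 → c = 0000, weight = 0.
  m = 10 → c = 1010, weight = 2.
  m = 01 → c = 1111, weight = 4.
  m = 11 → c = 0101, weight = 2.
Tally weights:
  weight 0: 1 codewords.
  weight 2: 2 codewords.
  weight 4: 1 codewords.
Minimum distance d = smallest w > 0 with A_w > 0 = 2.
Sanity: Σ A_w = 4 = 2^2 = 4 ✓.


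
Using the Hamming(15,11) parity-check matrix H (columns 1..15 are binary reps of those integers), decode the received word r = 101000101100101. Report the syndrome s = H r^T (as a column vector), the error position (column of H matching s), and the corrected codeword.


s = (0, 1, 0, 0)^T, error position = 4, corrected codeword c = 101100101100101

Compute s = H r^T mod 2 one row at a time:
  s_1 = 0 + 1 + 1 + 0 + 0 + 1 + 0 + 1 = 4 ≡ 0 (mod 2).
  s_2 = 0 + 0 + 0 + 1 + 0 + 1 + 0 + 1 = 3 ≡ 1 (mod 2).
  s_3 = 0 + 1 + 0 + 1 + 1 + 0 + 0 + 1 = 4 ≡ 0 (mod 2).
  s_4 = 1 + 1 + 0 + 1 + 1 + 0 + 1 + 1 = 6 ≡ 0 (mod 2).
s = (0, 1, 0, 0)^T — this equals column 4 of H (binary 0100), so error is at position 4.
Correct: flip bit 4 of r = 101000101100101 to get c = 101100101100101.


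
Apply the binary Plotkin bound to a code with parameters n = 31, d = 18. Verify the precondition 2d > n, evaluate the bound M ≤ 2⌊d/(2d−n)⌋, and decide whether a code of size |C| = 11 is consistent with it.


Plotkin bound M ≤ 6; given |C| = 11 > bound (violated).

Check applicability: 2d = 36, n = 31.
2d − n = 5 > 0, so Plotkin applies.
Compute d/(2d−n) = 18/5 ≈ 3.6000.
⌊d/(2d−n)⌋ = 3.
Plotkin bound: M ≤ 2·3 = 6.
Given |C| = 11, check: VIOLATED.
This |C| is above the Plotkin bound, so no binary code with n = 31, d = 18 and 11 codewords exists.


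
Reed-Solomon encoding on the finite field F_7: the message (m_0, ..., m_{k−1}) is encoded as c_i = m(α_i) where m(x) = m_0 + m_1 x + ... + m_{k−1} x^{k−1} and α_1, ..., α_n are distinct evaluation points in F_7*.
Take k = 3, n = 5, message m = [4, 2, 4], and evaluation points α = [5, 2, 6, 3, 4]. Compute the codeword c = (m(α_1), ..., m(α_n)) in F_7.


c = [2, 3, 6, 4, 6]

Message polynomial: m(x) = 4 + 2·x + 4·x^2 (mod 7).
For each evaluation point α_i, compute m(α_i) mod 7:
  α_1 = 5: Horner steps 4 → 1 → 2, so m(5) = 2.
  α_2 = 2: Horner steps 4 → 3 → 3, so m(2) = 3.
  α_3 = 6: Horner steps 4 → 5 → 6, so m(6) = 6.
  α_4 = 3: Horner steps 4 → 0 → 4, so m(3) = 4.
  α_5 = 4: Horner steps 4 → 4 → 6, so m(4) = 6.
Codeword c = [2, 3, 6, 4, 6] ∈ F_7^5.


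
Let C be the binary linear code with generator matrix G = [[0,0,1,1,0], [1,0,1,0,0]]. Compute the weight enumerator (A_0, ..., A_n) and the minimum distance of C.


Weight distribution: A_0 = 1, A_2 = 3. Minimum distance d = 2.

Enumerate all 2^2 = 4 messages m ∈ F_2^2.
For each, compute codeword c = mG in F_2^5, then tally its weight.
  m = 00 → c = 00000, weight = 0.
  m = 10 → c = 00110, weight = 2.
  m = 01 → c = 10100, weight = 2.
  m = 11 → c = 10010, weight = 2.
Tally weights:
  weight 0: 1 codewords.
  weight 2: 3 codewords.
Minimum distance d = smallest w > 0 with A_w > 0 = 2.
Sanity: Σ A_w = 4 = 2^2 = 4 ✓.


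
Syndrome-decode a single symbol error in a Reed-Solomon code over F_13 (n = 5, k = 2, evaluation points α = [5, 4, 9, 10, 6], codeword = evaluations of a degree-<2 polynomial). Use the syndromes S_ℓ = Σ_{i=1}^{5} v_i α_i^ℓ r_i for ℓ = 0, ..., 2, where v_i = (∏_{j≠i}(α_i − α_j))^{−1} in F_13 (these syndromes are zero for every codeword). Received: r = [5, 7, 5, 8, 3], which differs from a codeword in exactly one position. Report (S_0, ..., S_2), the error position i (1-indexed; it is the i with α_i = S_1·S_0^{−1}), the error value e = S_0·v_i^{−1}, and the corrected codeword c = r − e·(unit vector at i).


S = (12, 4, 10), error at position 3, error magnitude e = 8, c = [5, 7, 10, 8, 3].

Step 1: column multipliers v_i = (∏_{j≠i}(α_i − α_j))^{−1} mod 13.
  i = 1 (α = 5): (5−4)(5−9)(5−10)(5−6) = 1·(−4)·(−5)·(−1) = −20 ≡ 6, so v_1 = 6^{−1} = 11 (mod 13).
  i = 2 (α = 4): (4−5)(4−9)(4−10)(4−6) = (−1)·(−5)·(−6)·(−2) = 60 ≡ 8, so v_2 = 8^{−1} = 5 (mod 13).
  i = 3 (α = 9): (9−5)(9−4)(9−10)(9−6) = 4·5·(−1)·3 = −60 ≡ 5, so v_3 = 5^{−1} = 8 (mod 13).
  i = 4 (α = 10): (10−5)(10−4)(10−9)(10−6) = 5·6·1·4 = 120 ≡ 3, so v_4 = 3^{−1} = 9 (mod 13).
  i = 5 (α = 6): (6−5)(6−4)(6−9)(6−10) = 1·2·(−3)·(−4) = 24 ≡ 11, so v_5 = 11^{−1} = 6 (mod 13).
  v = [11, 5, 8, 9, 6].
Step 2: syndromes of r = [5, 7, 5, 8, 3] (all sums mod 13).
  S_0 = Σ v_i r_i = 11·5 + 5·7 + 8·5 + 9·8 + 6·3 = 220 ≡ 12.
  S_1 = Σ v_i α_i r_i = 11·5·5 + 5·4·7 + 8·9·5 + 9·10·8 + 6·6·3 = 1603 ≡ 4.
  α_i^2 mod 13 = [12, 3, 3, 9, 10].
  S_2 = Σ v_i α_i^2 r_i = 11·12·5 + 5·3·7 + 8·3·5 + 9·9·8 + 6·10·3 = 1713 ≡ 10.
  S = (12, 4, 10) ≠ 0, so r is not a codeword (an error is present).
Step 3: locate the error. For a single error e at position i, S_ℓ = v_i·e·α_i^ℓ, so α_err = S_1/S_0.
  S_0^{−1} = 12^{−1} = 12 (mod 13), so α_err = 4·12 = 48 ≡ 9 = α_3. Error position i = 3.
  Consistency check: S_2/S_1 = 10·10 = 100 ≡ 9 = α_err ✓ (single-error assumption holds).
Step 4: error magnitude e = S_0/v_3 = S_0·∏_{j≠3}(α_3 − α_j) = 12·5 = 60 ≡ 8 (mod 13).
Step 5: correct position 3: c_3 = r_3 − e = 5 − 8 ≡ 10 (mod 13). Hence c = [5, 7, 10, 8, 3].
  Check: interpolating c through the α_i gives m(x) = 2 + 11·x (degree < 2) with m(α_i) = c_i for every i, so c is indeed a codeword.


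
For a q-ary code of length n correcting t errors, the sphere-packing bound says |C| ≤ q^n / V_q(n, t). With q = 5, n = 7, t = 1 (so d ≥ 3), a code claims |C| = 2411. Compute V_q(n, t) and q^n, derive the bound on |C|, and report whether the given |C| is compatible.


V_q(n, t) = 29, q^n = 78125, Hamming bound = 2693, |C| = 2411 ≤ bound (satisfied).

Step 1: Compute V_q(n, t) = Σ_{j=0}^1 C(n, j) (q−1)^j.
  j = 0: C(7,0)·(4)^0 = 1·1 = 1.
  j = 1: C(7,1)·(4)^1 = 7·4 = 28.
  V_q(n, t) = 1 + 28 = 29.
Step 2: q^n = 5^7 = 78125.
Step 3: Hamming bound ⌊q^n / V_q(n,t)⌋ = ⌊78125/29⌋ = 2693.
Step 4: Compare |C| = 2411 to 2693: satisfied.
The claimed |C| lies below the Hamming bound.


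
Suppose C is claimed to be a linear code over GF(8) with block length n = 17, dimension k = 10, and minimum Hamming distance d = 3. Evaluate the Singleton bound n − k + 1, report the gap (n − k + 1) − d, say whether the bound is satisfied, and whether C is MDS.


Singleton RHS = n − k + 1 = 8, slack = 5, bound satisfied, not MDS.

Singleton bound: d ≤ n − k + 1.
Here n = 17, k = 10, so n − k + 1 = 8.
Given d = 3, check d ≤ 8: YES.
Slack = (n − k + 1) − d = 5.
The code is NOT MDS (slack = 5 > 0).
Description: the claimed parameters are [17, 10, 3]_8; such a code would be non-MDS.


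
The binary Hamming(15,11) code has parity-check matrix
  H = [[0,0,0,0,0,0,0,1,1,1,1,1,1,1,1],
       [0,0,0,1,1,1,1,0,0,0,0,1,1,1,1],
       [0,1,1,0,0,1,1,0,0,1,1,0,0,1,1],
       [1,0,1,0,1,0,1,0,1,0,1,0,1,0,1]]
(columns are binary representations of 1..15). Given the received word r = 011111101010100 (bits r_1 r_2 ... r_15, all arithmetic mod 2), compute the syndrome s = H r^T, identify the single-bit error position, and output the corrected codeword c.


s = (1, 1, 1, 0)^T, error position = 14, corrected codeword c = 011111101010110

Compute s = H r^T mod 2 one row at a time:
  s_1 = 0 + 1 + 0 + 1 + 0 + 1 + 0 + 0 = 3 ≡ 1 (mod 2).
  s_2 = 1 + 1 + 1 + 1 + 0 + 1 + 0 + 0 = 5 ≡ 1 (mod 2).
  s_3 = 1 + 1 + 1 + 1 + 0 + 1 + 0 + 0 = 5 ≡ 1 (mod 2).
  s_4 = 0 + 1 + 1 + 1 + 1 + 1 + 1 + 0 = 6 ≡ 0 (mod 2).
s = (1, 1, 1, 0)^T — this equals column 14 of H (binary 1110), so error is at position 14.
Correct: flip bit 14 of r = 011111101010100 to get c = 011111101010110.


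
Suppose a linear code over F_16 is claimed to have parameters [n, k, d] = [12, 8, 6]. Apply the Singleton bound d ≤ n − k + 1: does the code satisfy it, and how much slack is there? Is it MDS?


Singleton RHS = n − k + 1 = 5, slack = -1, bound violated (no such code; not MDS).

Singleton bound: d ≤ n − k + 1.
Here n = 12, k = 8, so n − k + 1 = 5.
Given d = 6, check d ≤ 5: NO.
Slack = (n − k + 1) − d = -1.
The slack is negative: d = 6 exceeds n − k + 1 = 5 by 1, so the Singleton bound is violated and no linear [12, 8, 6]_16 code can exist. In particular it is not MDS (MDS requires d = n − k + 1 exactly).
Description: the claimed parameters are [12, 8, 6]_16; such a code would be impossible (violates the Singleton bound).


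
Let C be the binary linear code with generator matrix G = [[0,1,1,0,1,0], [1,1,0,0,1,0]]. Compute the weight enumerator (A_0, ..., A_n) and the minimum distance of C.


Weight distribution: A_0 = 1, A_2 = 1, A_3 = 2. Minimum distance d = 2.

Enumerate all 2^2 = 4 messages m ∈ F_2^2.
For each, compute codeword c = mG in F_2^6, then tally its weight.
  m = 00 → c = 000000, weight = 0.
  m = 10 → c = 011010, weight = 3.
  m = 01 → c = 110010, weight = 3.
  m = 11 → c = 101000, weight = 2.
Tally weights:
  weight 0: 1 codewords.
  weight 2: 1 codewords.
  weight 3: 2 codewords.
Minimum distance d = smallest w > 0 with A_w > 0 = 2.
Sanity: Σ A_w = 4 = 2^2 = 4 ✓.


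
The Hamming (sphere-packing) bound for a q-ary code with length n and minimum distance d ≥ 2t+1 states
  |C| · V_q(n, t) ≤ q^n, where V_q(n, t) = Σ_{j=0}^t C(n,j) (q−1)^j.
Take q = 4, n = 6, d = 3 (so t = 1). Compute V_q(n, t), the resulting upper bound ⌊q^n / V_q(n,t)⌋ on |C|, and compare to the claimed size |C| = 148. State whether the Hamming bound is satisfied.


V_q(n, t) = 19, q^n = 4096, Hamming bound = 215, |C| = 148 ≤ bound (satisfied).

Step 1: Compute V_q(n, t) = Σ_{j=0}^1 C(n, j) (q−1)^j.
  j = 0: C(6,0)·(3)^0 = 1·1 = 1.
  j = 1: C(6,1)·(3)^1 = 6·3 = 18.
  V_q(n, t) = 1 + 18 = 19.
Step 2: q^n = 4^6 = 4096.
Step 3: Hamming bound ⌊q^n / V_q(n,t)⌋ = ⌊4096/19⌋ = 215.
Step 4: Compare |C| = 148 to 215: satisfied.
The claimed |C| lies below the Hamming bound.


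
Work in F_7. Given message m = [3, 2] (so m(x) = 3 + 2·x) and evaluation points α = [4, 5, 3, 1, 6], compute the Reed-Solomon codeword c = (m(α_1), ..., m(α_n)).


c = [4, 6, 2, 5, 1]

Message polynomial: m(x) = 3 + 2·x (mod 7).
For each evaluation point α_i, compute m(α_i) mod 7:
  α_1 = 4: Horner steps 2 → 4, so m(4) = 4.
  α_2 = 5: Horner steps 2 → 6, so m(5) = 6.
  α_3 = 3: Horner steps 2 → 2, so m(3) = 2.
  α_4 = 1: Horner steps 2 → 5, so m(1) = 5.
  α_5 = 6: Horner steps 2 → 1, so m(6) = 1.
Codeword c = [4, 6, 2, 5, 1] ∈ F_7^5.


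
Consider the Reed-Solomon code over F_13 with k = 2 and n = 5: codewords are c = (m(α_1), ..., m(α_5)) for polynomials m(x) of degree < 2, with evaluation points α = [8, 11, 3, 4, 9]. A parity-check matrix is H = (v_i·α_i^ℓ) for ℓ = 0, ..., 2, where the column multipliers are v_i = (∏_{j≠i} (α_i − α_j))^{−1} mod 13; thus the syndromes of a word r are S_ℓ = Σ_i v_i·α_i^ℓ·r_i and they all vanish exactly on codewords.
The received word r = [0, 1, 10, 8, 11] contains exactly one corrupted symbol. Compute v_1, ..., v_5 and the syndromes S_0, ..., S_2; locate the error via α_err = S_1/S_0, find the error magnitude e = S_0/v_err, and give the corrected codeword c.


S = (3, 7, 12), error at position 2, error magnitude e = 7, c = [0, 7, 10, 8, 11].

Step 1: column multipliers v_i = (∏_{j≠i}(α_i − α_j))^{−1} mod 13.
  i = 1 (α = 8): (8−11)(8−3)(8−4)(8−9) = (−3)·5·4·(−1) = 60 ≡ 8, so v_1 = 8^{−1} = 5 (mod 13).
  i = 2 (α = 11): (11−8)(11−3)(11−4)(11−9) = 3·8·7·2 = 336 ≡ 11, so v_2 = 11^{−1} = 6 (mod 13).
  i = 3 (α = 3): (3−8)(3−11)(3−4)(3−9) = (−5)·(−8)·(−1)·(−6) = 240 ≡ 6, so v_3 = 6^{−1} = 11 (mod 13).
  i = 4 (α = 4): (4−8)(4−11)(4−3)(4−9) = (−4)·(−7)·1·(−5) = −140 ≡ 3, so v_4 = 3^{−1} = 9 (mod 13).
  i = 5 (α = 9): (9−8)(9−11)(9−3)(9−4) = 1·(−2)·6·5 = −60 ≡ 5, so v_5 = 5^{−1} = 8 (mod 13).
  v = [5, 6, 11, 9, 8].
Step 2: syndromes of r = [0, 1, 10, 8, 11] (all sums mod 13).
  S_0 = Σ v_i r_i = 5·0 + 6·1 + 11·10 + 9·8 + 8·11 = 276 ≡ 3.
  S_1 = Σ v_i α_i r_i = 5·8·0 + 6·11·1 + 11·3·10 + 9·4·8 + 8·9·11 = 1476 ≡ 7.
  α_i^2 mod 13 = [12, 4, 9, 3, 3].
  S_2 = Σ v_i α_i^2 r_i = 5·12·0 + 6·4·1 + 11·9·10 + 9·3·8 + 8·3·11 = 1494 ≡ 12.
  S = (3, 7, 12) ≠ 0, so r is not a codeword (an error is present).
Step 3: locate the error. For a single error e at position i, S_ℓ = v_i·e·α_i^ℓ, so α_err = S_1/S_0.
  S_0^{−1} = 3^{−1} = 9 (mod 13), so α_err = 7·9 = 63 ≡ 11 = α_2. Error position i = 2.
  Consistency check: S_2/S_1 = 12·2 = 24 ≡ 11 = α_err ✓ (single-error assumption holds).
Step 4: error magnitude e = S_0/v_2 = S_0·∏_{j≠2}(α_2 − α_j) = 3·11 = 33 ≡ 7 (mod 13).
Step 5: correct position 2: c_2 = r_2 − e = 1 − 7 ≡ 7 (mod 13). Hence c = [0, 7, 10, 8, 11].
  Check: interpolating c through the α_i gives m(x) = 3 + 11·x (degree < 2) with m(α_i) = c_i for every i, so c is indeed a codeword.


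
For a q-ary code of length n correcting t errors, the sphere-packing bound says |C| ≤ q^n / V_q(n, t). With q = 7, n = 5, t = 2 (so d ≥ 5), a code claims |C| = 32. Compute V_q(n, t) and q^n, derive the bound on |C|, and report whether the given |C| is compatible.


V_q(n, t) = 391, q^n = 16807, Hamming bound = 42, |C| = 32 ≤ bound (satisfied).

Step 1: Compute V_q(n, t) = Σ_{j=0}^2 C(n, j) (q−1)^j.
  j = 0: C(5,0)·(6)^0 = 1·1 = 1.
  j = 1: C(5,1)·(6)^1 = 5·6 = 30.
  j = 2: C(5,2)·(6)^2 = 10·36 = 360.
  V_q(n, t) = 1 + 30 + 360 = 391.
Step 2: q^n = 7^5 = 16807.
Step 3: Hamming bound ⌊q^n / V_q(n,t)⌋ = ⌊16807/391⌋ = 42.
Step 4: Compare |C| = 32 to 42: satisfied.
The claimed |C| lies below the Hamming bound.


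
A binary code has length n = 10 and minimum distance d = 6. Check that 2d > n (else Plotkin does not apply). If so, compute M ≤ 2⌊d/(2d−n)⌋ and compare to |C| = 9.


Plotkin bound M ≤ 6; given |C| = 9 > bound (violated).

Check applicability: 2d = 12, n = 10.
2d − n = 2 > 0, so Plotkin applies.
Compute d/(2d−n) = 6/2 ≈ 3.0000.
⌊d/(2d−n)⌋ = 3.
Plotkin bound: M ≤ 2·3 = 6.
Given |C| = 9, check: VIOLATED.
This |C| is above the Plotkin bound, so no binary code with n = 10, d = 6 and 9 codewords exists.


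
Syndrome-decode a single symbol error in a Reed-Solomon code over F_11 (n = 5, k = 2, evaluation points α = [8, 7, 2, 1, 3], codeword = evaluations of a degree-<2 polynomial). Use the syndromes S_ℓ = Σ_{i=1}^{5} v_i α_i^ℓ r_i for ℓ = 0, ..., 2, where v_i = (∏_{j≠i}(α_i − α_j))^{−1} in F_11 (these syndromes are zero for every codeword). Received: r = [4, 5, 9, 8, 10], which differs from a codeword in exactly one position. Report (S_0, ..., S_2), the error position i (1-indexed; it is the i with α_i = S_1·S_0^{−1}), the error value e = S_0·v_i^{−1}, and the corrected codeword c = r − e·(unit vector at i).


S = (2, 3, 10), error at position 2, error magnitude e = 2, c = [4, 3, 9, 8, 10].

Step 1: column multipliers v_i = (∏_{j≠i}(α_i − α_j))^{−1} mod 11.
  i = 1 (α = 8): (8−7)(8−2)(8−1)(8−3) = 1·6·7·5 = 210 ≡ 1, so v_1 = 1^{−1} = 1 (mod 11).
  i = 2 (α = 7): (7−8)(7−2)(7−1)(7−3) = (−1)·5·6·4 = −120 ≡ 1, so v_2 = 1^{−1} = 1 (mod 11).
  i = 3 (α = 2): (2−8)(2−7)(2−1)(2−3) = (−6)·(−5)·1·(−1) = −30 ≡ 3, so v_3 = 3^{−1} = 4 (mod 11).
  i = 4 (α = 1): (1−8)(1−7)(1−2)(1−3) = (−7)·(−6)·(−1)·(−2) = 84 ≡ 7, so v_4 = 7^{−1} = 8 (mod 11).
  i = 5 (α = 3): (3−8)(3−7)(3−2)(3−1) = (−5)·(−4)·1·2 = 40 ≡ 7, so v_5 = 7^{−1} = 8 (mod 11).
  v = [1, 1, 4, 8, 8].
Step 2: syndromes of r = [4, 5, 9, 8, 10] (all sums mod 11).
  S_0 = Σ v_i r_i = 1·4 + 1·5 + 4·9 + 8·8 + 8·10 = 189 ≡ 2.
  S_1 = Σ v_i α_i r_i = 1·8·4 + 1·7·5 + 4·2·9 + 8·1·8 + 8·3·10 = 443 ≡ 3.
  α_i^2 mod 11 = [9, 5, 4, 1, 9].
  S_2 = Σ v_i α_i^2 r_i = 1·9·4 + 1·5·5 + 4·4·9 + 8·1·8 + 8·9·10 = 989 ≡ 10.
  S = (2, 3, 10) ≠ 0, so r is not a codeword (an error is present).
Step 3: locate the error. For a single error e at position i, S_ℓ = v_i·e·α_i^ℓ, so α_err = S_1/S_0.
  S_0^{−1} = 2^{−1} = 6 (mod 11), so α_err = 3·6 = 18 ≡ 7 = α_2. Error position i = 2.
  Consistency check: S_2/S_1 = 10·4 = 40 ≡ 7 = α_err ✓ (single-error assumption holds).
Step 4: error magnitude e = S_0/v_2 = S_0·∏_{j≠2}(α_2 − α_j) = 2·1 = 2 ≡ 2 (mod 11).
Step 5: correct position 2: c_2 = r_2 − e = 5 − 2 ≡ 3 (mod 11). Hence c = [4, 3, 9, 8, 10].
  Check: interpolating c through the α_i gives m(x) = 7 + 1·x (degree < 2) with m(α_i) = c_i for every i, so c is indeed a codeword.


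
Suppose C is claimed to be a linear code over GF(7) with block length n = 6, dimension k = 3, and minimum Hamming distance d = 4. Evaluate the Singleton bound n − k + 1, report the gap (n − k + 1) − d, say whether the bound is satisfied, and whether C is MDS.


Singleton RHS = n − k + 1 = 4, slack = 0, bound satisfied, MDS.

Singleton bound: d ≤ n − k + 1.
Here n = 6, k = 3, so n − k + 1 = 4.
Given d = 4, check d ≤ 4: YES.
Slack = (n − k + 1) − d = 0.
The code is MDS (slack = 0).
Description: the claimed parameters are [6, 3, 4]_7; such a code would be MDS (meets Singleton bound).


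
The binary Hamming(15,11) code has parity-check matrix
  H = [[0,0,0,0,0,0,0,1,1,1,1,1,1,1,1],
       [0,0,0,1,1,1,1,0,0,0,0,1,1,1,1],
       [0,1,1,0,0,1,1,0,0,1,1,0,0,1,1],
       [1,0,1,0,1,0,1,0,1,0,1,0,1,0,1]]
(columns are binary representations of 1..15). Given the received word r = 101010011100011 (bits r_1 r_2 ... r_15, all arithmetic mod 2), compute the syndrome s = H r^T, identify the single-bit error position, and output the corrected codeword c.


s = (1, 1, 0, 1)^T, error position = 13, corrected codeword c = 101010011100111

Compute s = H r^T mod 2 one row at a time:
  s_1 = 1 + 1 + 1 + 0 + 0 + 0 + 1 + 1 = 5 ≡ 1 (mod 2).
  s_2 = 0 + 1 + 0 + 0 + 0 + 0 + 1 + 1 = 3 ≡ 1 (mod 2).
  s_3 = 0 + 1 + 0 + 0 + 1 + 0 + 1 + 1 = 4 ≡ 0 (mod 2).
  s_4 = 1 + 1 + 1 + 0 + 1 + 0 + 0 + 1 = 5 ≡ 1 (mod 2).
s = (1, 1, 0, 1)^T — this equals column 13 of H (binary 1101), so error is at position 13.
Correct: flip bit 13 of r = 101010011100011 to get c = 101010011100111.


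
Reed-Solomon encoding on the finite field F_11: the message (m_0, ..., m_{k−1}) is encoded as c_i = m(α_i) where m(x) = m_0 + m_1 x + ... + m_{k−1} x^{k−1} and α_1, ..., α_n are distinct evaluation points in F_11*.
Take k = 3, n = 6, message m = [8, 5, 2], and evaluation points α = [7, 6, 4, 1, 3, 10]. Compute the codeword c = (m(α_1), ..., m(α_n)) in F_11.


c = [9, 0, 5, 4, 8, 5]

Message polynomial: m(x) = 8 + 5·x + 2·x^2 (mod 11).
For each evaluation point α_i, compute m(α_i) mod 11:
  α_1 = 7: Horner steps 2 → 8 → 9, so m(7) = 9.
  α_2 = 6: Horner steps 2 → 6 → 0, so m(6) = 0.
  α_3 = 4: Horner steps 2 → 2 → 5, so m(4) = 5.
  α_4 = 1: Horner steps 2 → 7 → 4, so m(1) = 4.
  α_5 = 3: Horner steps 2 → 0 → 8, so m(3) = 8.
  α_6 = 10: Horner steps 2 → 3 → 5, so m(10) = 5.
Codeword c = [9, 0, 5, 4, 8, 5] ∈ F_11^6.


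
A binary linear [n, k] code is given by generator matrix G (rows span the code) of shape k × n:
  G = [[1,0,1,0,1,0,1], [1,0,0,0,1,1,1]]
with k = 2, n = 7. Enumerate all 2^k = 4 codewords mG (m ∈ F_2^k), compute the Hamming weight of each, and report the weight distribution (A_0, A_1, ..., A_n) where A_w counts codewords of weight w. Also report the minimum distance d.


Weight distribution: A_0 = 1, A_2 = 1, A_4 = 2. Minimum distance d = 2.

Enumerate all 2^2 = 4 messages m ∈ F_2^2.
For each, compute codeword c = mG in F_2^7, then tally its weight.
  m = 00 → c = 0000000, weight = 0.
  m = 10 → c = 1010101, weight = 4.
  m = 01 → c = 1000111, weight = 4.
  m = 11 → c = 0010010, weight = 2.
Tally weights:
  weight 0: 1 codewords.
  weight 2: 1 codewords.
  weight 4: 2 codewords.
Minimum distance d = smallest w > 0 with A_w > 0 = 2.
Sanity: Σ A_w = 4 = 2^2 = 4 ✓.
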